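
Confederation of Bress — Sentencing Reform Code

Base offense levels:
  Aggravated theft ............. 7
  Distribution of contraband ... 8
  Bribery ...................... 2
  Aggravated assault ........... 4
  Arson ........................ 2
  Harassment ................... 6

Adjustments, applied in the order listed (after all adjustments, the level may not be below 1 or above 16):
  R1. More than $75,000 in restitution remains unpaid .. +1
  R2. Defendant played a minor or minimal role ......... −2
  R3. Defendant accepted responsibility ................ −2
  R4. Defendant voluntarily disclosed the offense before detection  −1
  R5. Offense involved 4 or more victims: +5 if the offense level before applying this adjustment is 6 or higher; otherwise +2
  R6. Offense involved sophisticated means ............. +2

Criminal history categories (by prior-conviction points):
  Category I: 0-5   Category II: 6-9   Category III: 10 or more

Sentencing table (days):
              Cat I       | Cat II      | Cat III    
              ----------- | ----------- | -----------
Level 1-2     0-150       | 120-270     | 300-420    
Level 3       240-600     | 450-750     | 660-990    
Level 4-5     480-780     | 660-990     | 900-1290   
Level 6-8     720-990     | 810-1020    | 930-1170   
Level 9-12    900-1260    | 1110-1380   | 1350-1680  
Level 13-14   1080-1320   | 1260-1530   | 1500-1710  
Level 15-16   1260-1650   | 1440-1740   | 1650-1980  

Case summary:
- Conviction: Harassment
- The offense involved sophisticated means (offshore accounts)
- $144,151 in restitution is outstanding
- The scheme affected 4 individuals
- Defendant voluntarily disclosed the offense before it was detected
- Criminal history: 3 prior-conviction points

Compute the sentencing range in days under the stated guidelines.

Base offense level for harassment: 6.
R1 applies: 6 + 1 = 7.
R2 does not apply.
R4 applies: 7 − 1 = 6.
R5 applies (level before this adjustment is 6 ≥ 6, so +5): 6 + 5 = 11.
R6 applies: 11 + 2 = 13.
Final offense level: 13.
Criminal history: 3 prior points → Category I (0-5).
Level 13 falls in the 13-14 band.
Grid: Level 13-14 × Category I = 1080-1320 days.

1080-1320 days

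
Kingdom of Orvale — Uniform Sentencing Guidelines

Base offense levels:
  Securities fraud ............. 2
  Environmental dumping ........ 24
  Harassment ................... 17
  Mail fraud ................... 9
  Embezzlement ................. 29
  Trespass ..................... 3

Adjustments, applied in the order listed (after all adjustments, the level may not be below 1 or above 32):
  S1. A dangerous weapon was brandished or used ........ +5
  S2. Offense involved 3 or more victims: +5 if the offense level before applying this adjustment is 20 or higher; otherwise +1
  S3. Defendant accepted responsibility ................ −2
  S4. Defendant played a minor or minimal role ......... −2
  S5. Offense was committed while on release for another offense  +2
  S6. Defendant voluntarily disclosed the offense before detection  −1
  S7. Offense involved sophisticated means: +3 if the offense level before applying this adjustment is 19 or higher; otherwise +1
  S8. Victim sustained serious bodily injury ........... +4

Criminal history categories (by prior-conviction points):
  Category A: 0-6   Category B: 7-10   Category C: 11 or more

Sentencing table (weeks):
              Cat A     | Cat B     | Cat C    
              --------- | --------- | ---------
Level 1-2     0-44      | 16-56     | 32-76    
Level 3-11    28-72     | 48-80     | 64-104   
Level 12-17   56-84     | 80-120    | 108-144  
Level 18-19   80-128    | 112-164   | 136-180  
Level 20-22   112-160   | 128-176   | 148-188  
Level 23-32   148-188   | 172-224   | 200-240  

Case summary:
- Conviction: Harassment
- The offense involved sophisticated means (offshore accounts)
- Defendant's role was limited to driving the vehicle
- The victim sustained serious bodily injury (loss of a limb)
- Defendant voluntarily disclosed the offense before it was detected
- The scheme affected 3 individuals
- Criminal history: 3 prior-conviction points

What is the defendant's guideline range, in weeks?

Base offense level for harassment: 17.
S1 does not apply.
S2 applies (level before this adjustment is 17 < 20, so +1): 17 + 1 = 18.
S3 does not apply.
S4 applies: 18 − 2 = 16.
S5 does not apply.
S6 applies: 16 − 1 = 15.
S7 applies (level before this adjustment is 15 < 19, so +1): 15 + 1 = 16.
S8 applies: 16 + 4 = 20.
Final offense level: 20.
Criminal history: 3 prior points → Category A (0-6).
Level 20 falls in the 20-22 band.
Grid: Level 20-22 × Category A = 112-160 weeks.

112-160 weeks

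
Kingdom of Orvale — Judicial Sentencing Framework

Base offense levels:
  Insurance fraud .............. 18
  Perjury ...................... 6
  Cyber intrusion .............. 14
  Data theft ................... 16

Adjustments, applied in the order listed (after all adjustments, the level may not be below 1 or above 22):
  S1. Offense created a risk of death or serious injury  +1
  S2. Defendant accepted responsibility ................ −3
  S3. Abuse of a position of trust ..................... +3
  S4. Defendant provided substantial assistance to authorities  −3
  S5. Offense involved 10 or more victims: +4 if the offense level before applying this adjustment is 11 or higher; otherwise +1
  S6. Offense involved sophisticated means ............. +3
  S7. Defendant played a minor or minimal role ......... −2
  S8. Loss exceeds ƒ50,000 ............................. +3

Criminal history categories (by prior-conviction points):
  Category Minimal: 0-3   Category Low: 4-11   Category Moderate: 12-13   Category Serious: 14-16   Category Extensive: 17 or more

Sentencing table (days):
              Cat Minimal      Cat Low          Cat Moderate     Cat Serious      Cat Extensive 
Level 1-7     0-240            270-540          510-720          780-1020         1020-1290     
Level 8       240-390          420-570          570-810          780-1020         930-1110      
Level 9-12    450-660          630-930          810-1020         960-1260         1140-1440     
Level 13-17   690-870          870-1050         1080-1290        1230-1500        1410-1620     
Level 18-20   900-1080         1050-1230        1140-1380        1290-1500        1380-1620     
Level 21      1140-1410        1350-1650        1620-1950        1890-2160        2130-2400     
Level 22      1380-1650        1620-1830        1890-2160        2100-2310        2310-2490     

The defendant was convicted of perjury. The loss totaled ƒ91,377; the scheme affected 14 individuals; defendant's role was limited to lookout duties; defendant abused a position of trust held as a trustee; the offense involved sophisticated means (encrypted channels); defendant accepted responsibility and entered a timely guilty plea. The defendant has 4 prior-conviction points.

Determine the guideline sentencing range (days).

Base offense level for perjury: 6.
S2 applies: 6 − 3 = 3.
S3 applies: 3 + 3 = 6.
S4 does not apply.
S5 applies (level before this adjustment is 6 < 11, so +1): 6 + 1 = 7.
S6 applies: 7 + 3 = 10.
S7 applies: 10 − 2 = 8.
S8 applies: 8 + 3 = 11.
Final offense level: 11.
Criminal history: 4 prior points → Category Low (4-11).
Level 11 falls in the 9-12 band.
Grid: Level 9-12 × Category Low = 630-930 days.

630-930 days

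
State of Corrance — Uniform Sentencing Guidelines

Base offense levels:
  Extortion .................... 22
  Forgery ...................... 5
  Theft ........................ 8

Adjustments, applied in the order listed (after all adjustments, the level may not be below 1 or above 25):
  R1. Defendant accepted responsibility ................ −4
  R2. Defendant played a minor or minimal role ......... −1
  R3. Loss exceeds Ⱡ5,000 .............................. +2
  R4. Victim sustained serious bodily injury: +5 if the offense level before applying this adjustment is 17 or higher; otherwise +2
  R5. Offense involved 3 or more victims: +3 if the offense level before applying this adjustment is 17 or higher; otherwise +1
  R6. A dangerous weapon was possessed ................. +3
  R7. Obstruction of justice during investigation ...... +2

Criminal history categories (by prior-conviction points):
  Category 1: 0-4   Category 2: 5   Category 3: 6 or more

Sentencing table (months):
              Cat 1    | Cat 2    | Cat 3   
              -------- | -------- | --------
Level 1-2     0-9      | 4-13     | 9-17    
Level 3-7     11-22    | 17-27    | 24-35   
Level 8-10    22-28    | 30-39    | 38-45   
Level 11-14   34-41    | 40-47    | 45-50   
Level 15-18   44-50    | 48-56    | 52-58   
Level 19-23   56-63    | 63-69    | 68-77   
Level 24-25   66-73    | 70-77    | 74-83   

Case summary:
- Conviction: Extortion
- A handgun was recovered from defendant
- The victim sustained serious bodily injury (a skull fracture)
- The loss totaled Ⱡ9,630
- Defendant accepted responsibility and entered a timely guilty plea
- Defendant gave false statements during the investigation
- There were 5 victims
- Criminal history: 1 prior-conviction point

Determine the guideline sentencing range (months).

66-73 months

Base offense level for extortion: 22.
R1 applies: 22 − 4 = 18.
R2 does not apply.
R3 applies: 18 + 2 = 20.
R4 applies (level before this adjustment is 20 ≥ 17, so +5): 20 + 5 = 25.
R5 applies (level before this adjustment is 25 ≥ 17, so +3): 25 + 3 = 28.
R6 applies: 28 + 3 = 31.
R7 applies: 31 + 2 = 33.
Level 33 exceeds the maximum of 25; capped at 25.
Final offense level: 25.
Criminal history: 1 prior point → Category 1 (0-4).
Level 25 falls in the 24-25 band.
Grid: Level 24-25 × Category 1 = 66-73 months.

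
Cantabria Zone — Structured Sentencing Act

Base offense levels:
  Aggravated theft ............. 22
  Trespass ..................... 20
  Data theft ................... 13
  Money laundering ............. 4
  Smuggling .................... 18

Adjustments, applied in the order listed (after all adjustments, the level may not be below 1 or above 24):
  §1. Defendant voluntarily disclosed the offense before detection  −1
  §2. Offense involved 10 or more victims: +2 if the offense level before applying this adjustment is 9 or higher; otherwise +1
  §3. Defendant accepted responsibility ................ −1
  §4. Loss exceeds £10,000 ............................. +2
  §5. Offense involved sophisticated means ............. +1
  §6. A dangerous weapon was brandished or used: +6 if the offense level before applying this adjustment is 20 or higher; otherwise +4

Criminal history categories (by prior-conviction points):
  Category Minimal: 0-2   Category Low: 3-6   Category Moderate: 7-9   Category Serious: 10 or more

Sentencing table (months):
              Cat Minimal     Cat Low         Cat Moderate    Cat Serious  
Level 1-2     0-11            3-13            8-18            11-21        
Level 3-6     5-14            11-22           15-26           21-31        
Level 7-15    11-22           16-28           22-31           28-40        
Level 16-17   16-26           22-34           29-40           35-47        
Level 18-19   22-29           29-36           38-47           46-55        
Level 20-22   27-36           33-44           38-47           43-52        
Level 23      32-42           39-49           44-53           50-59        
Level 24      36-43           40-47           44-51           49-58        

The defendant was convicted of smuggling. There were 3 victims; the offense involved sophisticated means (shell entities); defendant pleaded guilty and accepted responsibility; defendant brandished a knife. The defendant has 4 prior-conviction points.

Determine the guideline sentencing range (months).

Base offense level for smuggling: 18.
§1 does not apply.
§3 applies: 18 − 1 = 17.
§4 does not apply.
§5 applies: 17 + 1 = 18.
§6 applies (level before this adjustment is 18 < 20, so +4): 18 + 4 = 22.
Final offense level: 22.
Criminal history: 4 prior points → Category Low (3-6).
Level 22 falls in the 20-22 band.
Grid: Level 20-22 × Category Low = 33-44 months.

33-44 months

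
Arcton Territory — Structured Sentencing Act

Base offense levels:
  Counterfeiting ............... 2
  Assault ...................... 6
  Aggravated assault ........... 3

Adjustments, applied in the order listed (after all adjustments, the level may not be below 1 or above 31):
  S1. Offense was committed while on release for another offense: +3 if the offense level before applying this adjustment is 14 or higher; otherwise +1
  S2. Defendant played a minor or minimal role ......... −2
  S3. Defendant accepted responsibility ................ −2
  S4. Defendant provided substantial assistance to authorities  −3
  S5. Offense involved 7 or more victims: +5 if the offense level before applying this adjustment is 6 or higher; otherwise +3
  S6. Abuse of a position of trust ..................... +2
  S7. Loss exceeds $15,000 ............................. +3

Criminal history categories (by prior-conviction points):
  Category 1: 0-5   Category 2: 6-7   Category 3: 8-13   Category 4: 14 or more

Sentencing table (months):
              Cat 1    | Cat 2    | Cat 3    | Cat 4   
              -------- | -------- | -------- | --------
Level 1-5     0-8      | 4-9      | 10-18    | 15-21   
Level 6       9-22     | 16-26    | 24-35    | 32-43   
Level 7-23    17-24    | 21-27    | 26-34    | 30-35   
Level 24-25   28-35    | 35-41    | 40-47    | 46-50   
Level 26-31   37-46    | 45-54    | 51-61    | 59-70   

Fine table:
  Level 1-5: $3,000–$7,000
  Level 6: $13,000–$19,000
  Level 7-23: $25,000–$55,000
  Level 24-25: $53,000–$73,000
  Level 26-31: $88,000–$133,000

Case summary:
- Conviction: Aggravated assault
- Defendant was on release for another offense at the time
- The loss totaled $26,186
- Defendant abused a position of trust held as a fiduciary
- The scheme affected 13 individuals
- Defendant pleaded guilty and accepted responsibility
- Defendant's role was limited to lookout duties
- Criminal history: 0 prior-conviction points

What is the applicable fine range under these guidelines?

$25,000–$55,000

Base offense level for aggravated assault: 3.
S1 applies (level before this adjustment is 3 < 14, so +1): 3 + 1 = 4.
S2 applies: 4 − 2 = 2.
S3 applies: 2 − 2 = 0.
S5 applies (level before this adjustment is 0 < 6, so +3): 0 + 3 = 3.
S6 applies: 3 + 2 = 5.
S7 applies: 5 + 3 = 8.
Final offense level: 8.
Level 8 falls in the 7-23 band.
Fine table: Level 7-23 → $25,000–$55,000.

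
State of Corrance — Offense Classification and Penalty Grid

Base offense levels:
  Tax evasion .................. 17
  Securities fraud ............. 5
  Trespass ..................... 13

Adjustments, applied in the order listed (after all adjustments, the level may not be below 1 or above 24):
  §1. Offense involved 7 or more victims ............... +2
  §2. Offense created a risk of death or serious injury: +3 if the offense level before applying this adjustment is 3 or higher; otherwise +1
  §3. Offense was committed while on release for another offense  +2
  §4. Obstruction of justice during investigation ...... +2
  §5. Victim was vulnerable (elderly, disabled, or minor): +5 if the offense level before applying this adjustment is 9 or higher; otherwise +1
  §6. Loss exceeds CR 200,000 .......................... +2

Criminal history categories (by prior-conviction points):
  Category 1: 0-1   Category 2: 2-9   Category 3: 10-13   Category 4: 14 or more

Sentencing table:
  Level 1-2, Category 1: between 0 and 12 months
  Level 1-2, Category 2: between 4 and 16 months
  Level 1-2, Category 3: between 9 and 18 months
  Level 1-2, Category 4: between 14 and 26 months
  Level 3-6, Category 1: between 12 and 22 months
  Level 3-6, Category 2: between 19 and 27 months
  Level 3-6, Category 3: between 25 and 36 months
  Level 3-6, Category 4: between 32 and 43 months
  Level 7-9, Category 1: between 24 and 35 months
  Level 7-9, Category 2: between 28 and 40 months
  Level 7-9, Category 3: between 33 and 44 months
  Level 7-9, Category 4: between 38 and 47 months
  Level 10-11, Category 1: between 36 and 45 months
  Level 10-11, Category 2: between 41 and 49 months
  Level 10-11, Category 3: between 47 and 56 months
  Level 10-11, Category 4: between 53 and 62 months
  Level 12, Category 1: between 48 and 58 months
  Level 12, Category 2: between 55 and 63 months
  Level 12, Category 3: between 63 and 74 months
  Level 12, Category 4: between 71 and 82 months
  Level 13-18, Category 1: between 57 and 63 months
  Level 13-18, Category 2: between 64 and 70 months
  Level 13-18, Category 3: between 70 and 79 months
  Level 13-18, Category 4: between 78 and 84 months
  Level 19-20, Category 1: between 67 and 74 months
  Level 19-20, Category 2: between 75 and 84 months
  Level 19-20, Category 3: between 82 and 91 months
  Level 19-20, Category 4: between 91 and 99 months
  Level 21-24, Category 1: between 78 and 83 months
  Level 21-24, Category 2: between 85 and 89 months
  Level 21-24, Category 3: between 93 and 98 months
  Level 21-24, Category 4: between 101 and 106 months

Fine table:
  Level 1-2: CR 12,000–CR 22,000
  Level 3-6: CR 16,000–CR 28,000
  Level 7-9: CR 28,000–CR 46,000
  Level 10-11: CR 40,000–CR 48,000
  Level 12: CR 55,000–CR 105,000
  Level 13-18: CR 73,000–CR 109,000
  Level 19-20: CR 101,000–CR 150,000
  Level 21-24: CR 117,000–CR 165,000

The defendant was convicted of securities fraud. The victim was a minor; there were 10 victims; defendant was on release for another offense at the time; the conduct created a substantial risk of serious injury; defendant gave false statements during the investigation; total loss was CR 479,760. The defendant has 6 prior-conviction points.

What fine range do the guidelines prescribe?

Base offense level for securities fraud: 5.
§1 applies: 5 + 2 = 7.
§2 applies (level before this adjustment is 7 ≥ 3, so +3): 7 + 3 = 10.
§3 applies: 10 + 2 = 12.
§4 applies: 12 + 2 = 14.
§5 applies (level before this adjustment is 14 ≥ 9, so +5): 14 + 5 = 19.
§6 applies: 19 + 2 = 21.
Final offense level: 21.
Level 21 falls in the 21-24 band.
Fine table: Level 21-24 → CR 117,000–CR 165,000.

CR 117,000–CR 165,000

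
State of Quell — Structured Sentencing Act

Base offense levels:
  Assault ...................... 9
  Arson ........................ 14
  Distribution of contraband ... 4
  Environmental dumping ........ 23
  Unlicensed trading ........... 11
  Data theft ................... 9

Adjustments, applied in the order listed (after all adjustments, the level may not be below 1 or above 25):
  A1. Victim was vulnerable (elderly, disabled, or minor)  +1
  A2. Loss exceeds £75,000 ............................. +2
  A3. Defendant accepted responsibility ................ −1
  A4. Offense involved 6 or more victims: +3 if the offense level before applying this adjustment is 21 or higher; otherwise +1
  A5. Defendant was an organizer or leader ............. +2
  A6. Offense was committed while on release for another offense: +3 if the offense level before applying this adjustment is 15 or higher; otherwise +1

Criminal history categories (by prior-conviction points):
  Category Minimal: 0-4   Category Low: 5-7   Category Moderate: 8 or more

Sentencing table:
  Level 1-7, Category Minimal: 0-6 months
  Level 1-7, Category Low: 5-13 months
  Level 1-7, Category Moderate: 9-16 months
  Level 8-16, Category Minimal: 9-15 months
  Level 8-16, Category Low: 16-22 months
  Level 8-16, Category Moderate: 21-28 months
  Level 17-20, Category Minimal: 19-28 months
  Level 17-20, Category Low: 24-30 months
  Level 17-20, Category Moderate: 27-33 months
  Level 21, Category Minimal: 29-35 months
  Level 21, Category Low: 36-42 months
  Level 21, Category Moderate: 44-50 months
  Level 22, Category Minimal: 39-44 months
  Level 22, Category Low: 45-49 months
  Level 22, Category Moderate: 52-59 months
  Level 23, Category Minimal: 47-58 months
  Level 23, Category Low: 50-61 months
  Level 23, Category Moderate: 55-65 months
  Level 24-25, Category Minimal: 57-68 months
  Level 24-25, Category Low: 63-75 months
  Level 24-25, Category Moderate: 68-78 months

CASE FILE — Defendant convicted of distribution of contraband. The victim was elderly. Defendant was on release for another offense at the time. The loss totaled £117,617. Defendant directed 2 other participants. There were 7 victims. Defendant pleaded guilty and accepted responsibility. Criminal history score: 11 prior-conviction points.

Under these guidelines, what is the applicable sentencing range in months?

21-28 months

Base offense level for distribution of contraband: 4.
A1 applies: 4 + 1 = 5.
A2 applies: 5 + 2 = 7.
A3 applies: 7 − 1 = 6.
A4 applies (level before this adjustment is 6 < 21, so +1): 6 + 1 = 7.
A5 applies: 7 + 2 = 9.
A6 applies (level before this adjustment is 9 < 15, so +1): 9 + 1 = 10.
Final offense level: 10.
Criminal history: 11 prior points → Category Moderate (8+).
Level 10 falls in the 8-16 band.
Grid: Level 8-16 × Category Moderate = 21-28 months.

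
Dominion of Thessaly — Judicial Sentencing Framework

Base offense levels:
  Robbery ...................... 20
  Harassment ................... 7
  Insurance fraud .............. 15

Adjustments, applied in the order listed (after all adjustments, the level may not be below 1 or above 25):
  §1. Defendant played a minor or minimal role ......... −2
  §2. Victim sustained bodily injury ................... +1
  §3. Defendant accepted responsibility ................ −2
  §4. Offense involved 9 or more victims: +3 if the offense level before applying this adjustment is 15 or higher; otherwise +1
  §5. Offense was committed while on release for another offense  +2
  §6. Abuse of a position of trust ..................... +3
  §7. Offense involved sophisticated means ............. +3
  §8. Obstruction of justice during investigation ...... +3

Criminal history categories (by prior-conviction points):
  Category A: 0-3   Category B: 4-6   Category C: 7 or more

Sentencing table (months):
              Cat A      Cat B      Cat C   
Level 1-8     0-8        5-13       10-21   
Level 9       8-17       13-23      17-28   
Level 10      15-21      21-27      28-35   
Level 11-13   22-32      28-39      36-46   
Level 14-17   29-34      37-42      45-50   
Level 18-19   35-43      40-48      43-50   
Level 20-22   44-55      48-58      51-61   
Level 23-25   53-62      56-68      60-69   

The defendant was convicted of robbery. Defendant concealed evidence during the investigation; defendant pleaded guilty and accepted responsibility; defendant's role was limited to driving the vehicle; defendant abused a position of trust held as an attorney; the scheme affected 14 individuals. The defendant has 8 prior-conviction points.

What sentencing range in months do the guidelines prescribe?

Base offense level for robbery: 20.
§1 applies: 20 − 2 = 18.
§2 does not apply.
§3 applies: 18 − 2 = 16.
§4 applies (level before this adjustment is 16 ≥ 15, so +3): 16 + 3 = 19.
§5 does not apply.
§6 applies: 19 + 3 = 22.
§7 does not apply.
§8 applies: 22 + 3 = 25.
Final offense level: 25.
Criminal history: 8 prior points → Category C (7+).
Level 25 falls in the 23-25 band.
Grid: Level 23-25 × Category C = 60-69 months.

60-69 months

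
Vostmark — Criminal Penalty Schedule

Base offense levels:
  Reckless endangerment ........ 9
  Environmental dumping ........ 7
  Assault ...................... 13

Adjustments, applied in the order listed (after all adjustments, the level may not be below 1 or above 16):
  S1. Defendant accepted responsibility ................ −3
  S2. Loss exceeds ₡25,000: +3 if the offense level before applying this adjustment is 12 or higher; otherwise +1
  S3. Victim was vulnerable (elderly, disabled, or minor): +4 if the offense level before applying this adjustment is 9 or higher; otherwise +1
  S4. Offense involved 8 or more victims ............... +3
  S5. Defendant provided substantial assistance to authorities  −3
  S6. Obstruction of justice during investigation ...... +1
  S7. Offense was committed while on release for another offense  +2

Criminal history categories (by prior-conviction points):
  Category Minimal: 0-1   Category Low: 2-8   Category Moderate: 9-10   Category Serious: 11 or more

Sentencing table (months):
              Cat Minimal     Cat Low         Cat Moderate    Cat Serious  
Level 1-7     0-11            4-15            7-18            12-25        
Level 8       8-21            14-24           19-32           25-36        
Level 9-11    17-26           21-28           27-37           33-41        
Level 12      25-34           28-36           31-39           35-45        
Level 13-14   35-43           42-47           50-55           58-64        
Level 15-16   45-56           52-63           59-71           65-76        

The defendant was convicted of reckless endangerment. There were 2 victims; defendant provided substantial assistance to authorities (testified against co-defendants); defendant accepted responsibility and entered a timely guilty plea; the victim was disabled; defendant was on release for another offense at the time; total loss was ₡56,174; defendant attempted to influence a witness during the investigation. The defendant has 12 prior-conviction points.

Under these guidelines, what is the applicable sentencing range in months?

25-36 months

Base offense level for reckless endangerment: 9.
S1 applies: 9 − 3 = 6.
S2 applies (level before this adjustment is 6 < 12, so +1): 6 + 1 = 7.
S3 applies (level before this adjustment is 7 < 9, so +1): 7 + 1 = 8.
S5 applies: 8 − 3 = 5.
S6 applies: 5 + 1 = 6.
S7 applies: 6 + 2 = 8.
Final offense level: 8.
Criminal history: 12 prior points → Category Serious (11+).
Level 8 falls in the 8 band.
Grid: Level 8 × Category Serious = 25-36 months.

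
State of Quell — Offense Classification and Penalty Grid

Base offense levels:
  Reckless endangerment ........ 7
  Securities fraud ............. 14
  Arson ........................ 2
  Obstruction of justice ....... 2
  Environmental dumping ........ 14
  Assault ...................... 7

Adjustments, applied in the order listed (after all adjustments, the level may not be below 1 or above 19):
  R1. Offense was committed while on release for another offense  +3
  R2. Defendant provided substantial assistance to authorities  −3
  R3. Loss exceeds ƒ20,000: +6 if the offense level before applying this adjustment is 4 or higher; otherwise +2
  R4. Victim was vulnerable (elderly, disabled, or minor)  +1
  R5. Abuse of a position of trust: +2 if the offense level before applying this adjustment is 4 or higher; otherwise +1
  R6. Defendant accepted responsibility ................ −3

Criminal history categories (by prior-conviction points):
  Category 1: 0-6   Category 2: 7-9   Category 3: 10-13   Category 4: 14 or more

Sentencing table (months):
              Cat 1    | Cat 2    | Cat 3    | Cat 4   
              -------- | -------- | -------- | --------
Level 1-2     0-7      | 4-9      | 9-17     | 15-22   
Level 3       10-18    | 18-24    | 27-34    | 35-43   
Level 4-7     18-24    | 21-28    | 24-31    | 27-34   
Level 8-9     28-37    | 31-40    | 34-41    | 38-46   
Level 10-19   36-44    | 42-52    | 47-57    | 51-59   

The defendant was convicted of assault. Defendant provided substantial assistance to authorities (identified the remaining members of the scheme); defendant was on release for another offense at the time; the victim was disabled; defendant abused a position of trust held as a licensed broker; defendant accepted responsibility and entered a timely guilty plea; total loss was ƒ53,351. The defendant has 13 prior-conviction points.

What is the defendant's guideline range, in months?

Base offense level for assault: 7.
R1 applies: 7 + 3 = 10.
R2 applies: 10 − 3 = 7.
R3 applies (level before this adjustment is 7 ≥ 4, so +6): 7 + 6 = 13.
R4 applies: 13 + 1 = 14.
R5 applies (level before this adjustment is 14 ≥ 4, so +2): 14 + 2 = 16.
R6 applies: 16 − 3 = 13.
Final offense level: 13.
Criminal history: 13 prior points → Category 3 (10-13).
Level 13 falls in the 10-19 band.
Grid: Level 10-19 × Category 3 = 47-57 months.

47-57 months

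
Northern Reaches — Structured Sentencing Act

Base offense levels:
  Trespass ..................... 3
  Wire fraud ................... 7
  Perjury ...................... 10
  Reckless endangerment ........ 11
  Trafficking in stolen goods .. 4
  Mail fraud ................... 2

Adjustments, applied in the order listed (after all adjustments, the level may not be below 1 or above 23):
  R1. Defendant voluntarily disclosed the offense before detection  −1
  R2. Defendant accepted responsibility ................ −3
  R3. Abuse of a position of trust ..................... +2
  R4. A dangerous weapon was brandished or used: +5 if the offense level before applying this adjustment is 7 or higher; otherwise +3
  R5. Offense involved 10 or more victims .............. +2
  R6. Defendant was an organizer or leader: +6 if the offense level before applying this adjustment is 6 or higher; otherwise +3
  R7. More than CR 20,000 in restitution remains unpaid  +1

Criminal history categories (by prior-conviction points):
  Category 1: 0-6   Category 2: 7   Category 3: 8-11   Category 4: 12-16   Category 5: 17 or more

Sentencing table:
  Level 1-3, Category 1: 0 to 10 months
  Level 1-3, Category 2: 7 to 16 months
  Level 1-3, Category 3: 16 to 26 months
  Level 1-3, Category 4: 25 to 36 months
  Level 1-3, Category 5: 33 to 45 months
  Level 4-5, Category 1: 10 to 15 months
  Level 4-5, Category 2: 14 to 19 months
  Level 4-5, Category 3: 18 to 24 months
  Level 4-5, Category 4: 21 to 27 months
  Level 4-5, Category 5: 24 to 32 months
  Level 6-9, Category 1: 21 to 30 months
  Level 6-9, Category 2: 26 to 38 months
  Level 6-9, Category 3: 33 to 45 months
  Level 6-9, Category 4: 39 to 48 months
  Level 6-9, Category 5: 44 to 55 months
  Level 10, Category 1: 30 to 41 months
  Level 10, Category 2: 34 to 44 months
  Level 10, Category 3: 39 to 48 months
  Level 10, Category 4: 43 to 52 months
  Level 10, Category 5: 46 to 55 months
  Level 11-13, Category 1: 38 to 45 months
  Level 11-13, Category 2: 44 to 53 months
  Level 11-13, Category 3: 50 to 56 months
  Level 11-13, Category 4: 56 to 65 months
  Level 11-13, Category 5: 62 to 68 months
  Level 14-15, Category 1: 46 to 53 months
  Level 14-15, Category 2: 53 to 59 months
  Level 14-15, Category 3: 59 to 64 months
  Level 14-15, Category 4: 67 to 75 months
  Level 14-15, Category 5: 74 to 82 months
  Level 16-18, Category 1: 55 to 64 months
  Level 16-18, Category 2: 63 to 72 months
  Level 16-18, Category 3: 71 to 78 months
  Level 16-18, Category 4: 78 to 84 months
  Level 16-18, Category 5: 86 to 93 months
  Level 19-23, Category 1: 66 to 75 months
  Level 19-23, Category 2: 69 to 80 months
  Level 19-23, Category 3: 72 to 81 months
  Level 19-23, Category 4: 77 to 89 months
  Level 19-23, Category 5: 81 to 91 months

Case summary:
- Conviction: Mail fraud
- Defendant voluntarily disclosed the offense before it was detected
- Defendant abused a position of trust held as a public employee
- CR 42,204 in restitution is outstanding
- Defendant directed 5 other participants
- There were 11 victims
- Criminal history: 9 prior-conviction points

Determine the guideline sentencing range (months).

33-45 months

Base offense level for mail fraud: 2.
R1 applies: 2 − 1 = 1.
R3 applies: 1 + 2 = 3.
R4 does not apply.
R5 applies: 3 + 2 = 5.
R6 applies (level before this adjustment is 5 < 6, so +3): 5 + 3 = 8.
R7 applies: 8 + 1 = 9.
Final offense level: 9.
Criminal history: 9 prior points → Category 3 (8-11).
Level 9 falls in the 6-9 band.
Grid: Level 6-9 × Category 3 = 33-45 months.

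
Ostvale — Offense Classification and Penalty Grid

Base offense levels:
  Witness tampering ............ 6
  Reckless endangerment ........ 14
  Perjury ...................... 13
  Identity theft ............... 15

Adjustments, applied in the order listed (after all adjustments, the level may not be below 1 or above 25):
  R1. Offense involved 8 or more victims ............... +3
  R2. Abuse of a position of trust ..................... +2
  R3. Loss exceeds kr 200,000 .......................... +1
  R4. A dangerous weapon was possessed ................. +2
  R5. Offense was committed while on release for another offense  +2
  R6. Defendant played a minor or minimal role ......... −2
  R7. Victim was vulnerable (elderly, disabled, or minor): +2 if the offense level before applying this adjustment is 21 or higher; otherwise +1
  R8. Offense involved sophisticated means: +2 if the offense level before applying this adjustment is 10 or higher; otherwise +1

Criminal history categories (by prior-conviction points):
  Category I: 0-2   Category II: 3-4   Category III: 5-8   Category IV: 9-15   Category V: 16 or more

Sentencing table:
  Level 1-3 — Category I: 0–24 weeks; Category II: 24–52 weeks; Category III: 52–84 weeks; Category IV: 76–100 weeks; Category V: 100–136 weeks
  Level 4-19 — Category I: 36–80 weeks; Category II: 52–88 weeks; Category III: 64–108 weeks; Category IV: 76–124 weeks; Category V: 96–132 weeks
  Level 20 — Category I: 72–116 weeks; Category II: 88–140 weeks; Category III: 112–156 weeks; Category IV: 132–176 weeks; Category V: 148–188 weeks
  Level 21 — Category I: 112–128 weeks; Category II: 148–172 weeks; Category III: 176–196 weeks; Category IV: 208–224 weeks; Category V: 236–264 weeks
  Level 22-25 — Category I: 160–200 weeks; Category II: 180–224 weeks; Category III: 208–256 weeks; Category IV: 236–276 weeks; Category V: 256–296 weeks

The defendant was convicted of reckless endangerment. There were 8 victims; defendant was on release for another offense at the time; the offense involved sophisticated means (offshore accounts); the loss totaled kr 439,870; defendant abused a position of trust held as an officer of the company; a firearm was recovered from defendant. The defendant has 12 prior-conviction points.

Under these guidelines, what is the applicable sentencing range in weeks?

236-276 weeks

Base offense level for reckless endangerment: 14.
R1 applies: 14 + 3 = 17.
R2 applies: 17 + 2 = 19.
R3 applies: 19 + 1 = 20.
R4 applies: 20 + 2 = 22.
R5 applies: 22 + 2 = 24.
R6 does not apply.
R7 does not apply.
R8 applies (level before this adjustment is 24 ≥ 10, so +2): 24 + 2 = 26.
Level 26 exceeds the maximum of 25; capped at 25.
Final offense level: 25.
Criminal history: 12 prior points → Category IV (9-15).
Level 25 falls in the 22-25 band.
Grid: Level 22-25 × Category IV = 236-276 weeks.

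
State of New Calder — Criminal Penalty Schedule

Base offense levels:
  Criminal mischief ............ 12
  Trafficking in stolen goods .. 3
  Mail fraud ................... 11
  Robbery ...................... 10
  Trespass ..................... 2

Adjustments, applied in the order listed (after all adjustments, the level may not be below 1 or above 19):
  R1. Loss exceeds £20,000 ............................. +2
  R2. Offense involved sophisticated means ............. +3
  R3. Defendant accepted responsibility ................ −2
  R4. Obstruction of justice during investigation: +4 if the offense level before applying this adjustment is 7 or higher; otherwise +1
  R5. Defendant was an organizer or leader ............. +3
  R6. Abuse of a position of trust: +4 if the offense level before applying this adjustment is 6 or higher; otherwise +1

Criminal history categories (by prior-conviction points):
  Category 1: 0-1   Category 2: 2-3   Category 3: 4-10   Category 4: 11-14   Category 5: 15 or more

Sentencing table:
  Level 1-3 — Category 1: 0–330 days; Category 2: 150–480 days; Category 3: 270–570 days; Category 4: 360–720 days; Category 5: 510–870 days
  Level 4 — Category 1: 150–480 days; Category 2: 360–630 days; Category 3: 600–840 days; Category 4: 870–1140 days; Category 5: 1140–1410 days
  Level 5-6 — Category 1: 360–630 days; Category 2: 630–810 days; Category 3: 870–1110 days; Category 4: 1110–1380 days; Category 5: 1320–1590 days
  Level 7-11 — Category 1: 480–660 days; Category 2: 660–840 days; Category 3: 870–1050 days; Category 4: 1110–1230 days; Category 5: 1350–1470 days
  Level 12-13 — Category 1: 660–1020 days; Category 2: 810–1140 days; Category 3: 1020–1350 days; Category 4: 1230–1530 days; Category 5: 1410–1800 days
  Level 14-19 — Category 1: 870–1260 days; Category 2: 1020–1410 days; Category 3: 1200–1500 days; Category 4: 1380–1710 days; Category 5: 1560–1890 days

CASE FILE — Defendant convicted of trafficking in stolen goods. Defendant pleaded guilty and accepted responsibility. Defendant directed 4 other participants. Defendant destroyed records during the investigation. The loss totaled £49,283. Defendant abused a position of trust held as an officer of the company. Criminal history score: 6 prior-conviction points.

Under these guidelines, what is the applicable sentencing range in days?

Base offense level for trafficking in stolen goods: 3.
R1 applies: 3 + 2 = 5.
R3 applies: 5 − 2 = 3.
R4 applies (level before this adjustment is 3 < 7, so +1): 3 + 1 = 4.
R5 applies: 4 + 3 = 7.
R6 applies (level before this adjustment is 7 ≥ 6, so +4): 7 + 4 = 11.
Final offense level: 11.
Criminal history: 6 prior points → Category 3 (4-10).
Level 11 falls in the 7-11 band.
Grid: Level 7-11 × Category 3 = 870-1050 days.

870-1050 days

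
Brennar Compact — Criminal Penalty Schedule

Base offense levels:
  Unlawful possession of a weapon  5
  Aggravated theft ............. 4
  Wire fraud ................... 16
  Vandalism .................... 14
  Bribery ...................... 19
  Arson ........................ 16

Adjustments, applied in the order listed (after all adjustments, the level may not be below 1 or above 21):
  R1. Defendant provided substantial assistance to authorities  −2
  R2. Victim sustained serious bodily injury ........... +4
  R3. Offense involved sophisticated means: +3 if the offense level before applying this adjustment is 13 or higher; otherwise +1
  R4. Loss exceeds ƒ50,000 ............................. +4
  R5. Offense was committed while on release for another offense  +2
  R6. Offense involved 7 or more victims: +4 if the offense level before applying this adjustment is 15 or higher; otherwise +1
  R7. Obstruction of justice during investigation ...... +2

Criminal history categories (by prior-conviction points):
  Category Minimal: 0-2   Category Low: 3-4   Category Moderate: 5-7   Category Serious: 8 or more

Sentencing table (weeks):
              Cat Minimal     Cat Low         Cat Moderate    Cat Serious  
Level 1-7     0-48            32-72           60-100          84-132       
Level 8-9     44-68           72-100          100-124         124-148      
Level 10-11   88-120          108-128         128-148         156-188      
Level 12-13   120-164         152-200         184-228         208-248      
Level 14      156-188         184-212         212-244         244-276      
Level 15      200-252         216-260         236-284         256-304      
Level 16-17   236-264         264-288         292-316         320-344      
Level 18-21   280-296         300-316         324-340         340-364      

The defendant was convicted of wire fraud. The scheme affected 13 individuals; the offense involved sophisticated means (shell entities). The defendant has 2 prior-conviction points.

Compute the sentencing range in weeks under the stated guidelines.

280-296 weeks

Base offense level for wire fraud: 16.
R1 does not apply.
R3 applies (level before this adjustment is 16 ≥ 13, so +3): 16 + 3 = 19.
R4 does not apply.
R6 applies (level before this adjustment is 19 ≥ 15, so +4): 19 + 4 = 23.
Level 23 exceeds the maximum of 21; capped at 21.
Final offense level: 21.
Criminal history: 2 prior points → Category Minimal (0-2).
Level 21 falls in the 18-21 band.
Grid: Level 18-21 × Category Minimal = 280-296 weeks.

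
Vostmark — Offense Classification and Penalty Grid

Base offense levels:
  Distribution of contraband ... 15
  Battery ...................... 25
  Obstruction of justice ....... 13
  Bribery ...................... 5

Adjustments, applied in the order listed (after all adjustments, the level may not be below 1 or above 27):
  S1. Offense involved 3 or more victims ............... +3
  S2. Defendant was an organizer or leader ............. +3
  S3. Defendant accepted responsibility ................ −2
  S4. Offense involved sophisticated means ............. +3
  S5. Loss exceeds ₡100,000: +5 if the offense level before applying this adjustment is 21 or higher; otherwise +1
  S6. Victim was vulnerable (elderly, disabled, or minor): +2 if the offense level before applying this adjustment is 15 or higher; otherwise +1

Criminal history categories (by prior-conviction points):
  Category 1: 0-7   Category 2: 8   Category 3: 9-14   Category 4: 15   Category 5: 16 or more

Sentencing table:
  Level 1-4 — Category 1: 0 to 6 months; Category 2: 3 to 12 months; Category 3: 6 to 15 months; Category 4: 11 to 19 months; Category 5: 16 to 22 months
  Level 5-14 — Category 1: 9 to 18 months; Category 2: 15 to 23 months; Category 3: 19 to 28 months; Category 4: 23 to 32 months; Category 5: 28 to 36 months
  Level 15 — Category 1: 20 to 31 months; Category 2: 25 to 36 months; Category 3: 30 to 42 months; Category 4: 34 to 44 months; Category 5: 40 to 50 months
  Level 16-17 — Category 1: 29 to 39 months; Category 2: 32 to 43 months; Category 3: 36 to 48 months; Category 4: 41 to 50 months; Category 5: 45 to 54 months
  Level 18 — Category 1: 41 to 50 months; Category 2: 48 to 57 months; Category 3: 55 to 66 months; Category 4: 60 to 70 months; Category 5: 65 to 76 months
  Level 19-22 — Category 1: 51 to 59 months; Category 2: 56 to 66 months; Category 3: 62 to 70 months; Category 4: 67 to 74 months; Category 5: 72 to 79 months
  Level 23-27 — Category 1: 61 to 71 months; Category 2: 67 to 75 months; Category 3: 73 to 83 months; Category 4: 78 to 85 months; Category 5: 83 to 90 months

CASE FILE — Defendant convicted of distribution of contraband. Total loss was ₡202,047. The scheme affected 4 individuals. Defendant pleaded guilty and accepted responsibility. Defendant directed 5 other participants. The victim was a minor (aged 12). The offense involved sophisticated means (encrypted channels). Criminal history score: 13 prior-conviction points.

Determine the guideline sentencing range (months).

Base offense level for distribution of contraband: 15.
S1 applies: 15 + 3 = 18.
S2 applies: 18 + 3 = 21.
S3 applies: 21 − 2 = 19.
S4 applies: 19 + 3 = 22.
S5 applies (level before this adjustment is 22 ≥ 21, so +5): 22 + 5 = 27.
S6 applies (level before this adjustment is 27 ≥ 15, so +2): 27 + 2 = 29.
Level 29 exceeds the maximum of 27; capped at 27.
Final offense level: 27.
Criminal history: 13 prior points → Category 3 (9-14).
Level 27 falls in the 23-27 band.
Grid: Level 23-27 × Category 3 = 73-83 months.

73-83 months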